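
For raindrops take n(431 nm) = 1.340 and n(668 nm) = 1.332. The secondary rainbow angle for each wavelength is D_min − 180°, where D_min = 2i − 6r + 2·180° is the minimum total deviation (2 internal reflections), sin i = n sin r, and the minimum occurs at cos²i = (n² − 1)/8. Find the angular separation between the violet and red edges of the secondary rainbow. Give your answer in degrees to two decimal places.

2.08°

At 431 nm (n = 1.340): cos²i = 0.09945 → i = 71.618°, r = 45.088°, D_min = 232.709°, rainbow angle = 52.709°.
At 668 nm (n = 1.332): cos²i = 0.09678 → i = 71.875°, r = 45.520°, D_min = 230.628°, rainbow angle = 50.628°.
Angular width = |52.709° − 50.628°| = 2.080°.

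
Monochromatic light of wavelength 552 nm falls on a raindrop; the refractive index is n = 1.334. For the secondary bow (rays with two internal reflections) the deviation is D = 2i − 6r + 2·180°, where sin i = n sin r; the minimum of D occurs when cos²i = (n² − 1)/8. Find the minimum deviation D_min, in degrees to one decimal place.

231.2°

cos²i = (1.77956 − 1)/8 = 0.09744; i = arccos(0.31216) = 71.810°.
sin r = sin 71.810°/1.334 = 0.71217; r = 45.411°.
D_min = 2·71.810° − 6·45.411° + 360° = 231.153°.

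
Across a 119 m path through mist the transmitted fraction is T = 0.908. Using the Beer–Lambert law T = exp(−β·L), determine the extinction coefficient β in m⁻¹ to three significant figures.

0.000811 m⁻¹

Beer–Lambert: T = exp(−βL) ⇒ β = −ln(T)/L = −ln(0.908)/119 = 0.0965/119 = 0.000811 m⁻¹.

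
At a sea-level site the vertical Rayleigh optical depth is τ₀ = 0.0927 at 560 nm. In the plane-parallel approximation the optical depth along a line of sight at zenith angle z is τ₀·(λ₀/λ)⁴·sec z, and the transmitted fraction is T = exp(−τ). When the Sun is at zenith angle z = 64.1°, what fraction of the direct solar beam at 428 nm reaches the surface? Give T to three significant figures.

sec 64.1° = 2.2894.
τ = 0.0927 × (560/428)⁴ × 2.2894 = 0.0927 × 2.9307 × 2.2894 = 0.6220.
T = exp(−0.6220) = 0.5369.

0.537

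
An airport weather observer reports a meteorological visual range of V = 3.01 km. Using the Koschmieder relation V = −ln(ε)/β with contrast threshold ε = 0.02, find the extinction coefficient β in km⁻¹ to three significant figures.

β = −ln(0.02) / V = 3.912 / 3.01 = 1.2997 km⁻¹.

1.30 km⁻¹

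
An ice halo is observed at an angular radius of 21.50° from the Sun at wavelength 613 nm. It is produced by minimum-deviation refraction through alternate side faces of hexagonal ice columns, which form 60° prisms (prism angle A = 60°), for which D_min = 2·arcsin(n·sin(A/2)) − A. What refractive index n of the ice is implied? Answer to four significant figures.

1.306

Rearranging: n = sin((D_min + A)/2) / sin(A/2).
(D_min + A)/2 = (21.50° + 60°)/2 = 40.750°.
n = sin 40.750° / sin 30° = 0.6528 / 0.5000 = 1.3055.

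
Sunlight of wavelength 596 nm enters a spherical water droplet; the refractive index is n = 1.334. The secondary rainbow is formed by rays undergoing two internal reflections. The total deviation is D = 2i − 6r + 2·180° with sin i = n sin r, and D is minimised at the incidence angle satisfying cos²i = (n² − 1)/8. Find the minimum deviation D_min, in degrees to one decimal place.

cos²i = (1.77956 − 1)/8 = 0.09744; i = arccos(0.31216) = 71.810°.
sin r = sin 71.810°/1.334 = 0.71217; r = 45.411°.
D_min = 2·71.810° − 6·45.411° + 360° = 231.153°.

231.2°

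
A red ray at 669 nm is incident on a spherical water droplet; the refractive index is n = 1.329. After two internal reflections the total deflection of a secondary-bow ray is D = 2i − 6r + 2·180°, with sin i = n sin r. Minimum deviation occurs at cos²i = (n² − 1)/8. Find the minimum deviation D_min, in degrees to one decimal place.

cos²i = (1.76624 − 1)/8 = 0.09578; i = arccos(0.30948) = 71.972°.
sin r = sin 71.972°/1.329 = 0.71550; r = 45.685°.
D_min = 2·71.972° − 6·45.685° + 360° = 229.837°.

229.8°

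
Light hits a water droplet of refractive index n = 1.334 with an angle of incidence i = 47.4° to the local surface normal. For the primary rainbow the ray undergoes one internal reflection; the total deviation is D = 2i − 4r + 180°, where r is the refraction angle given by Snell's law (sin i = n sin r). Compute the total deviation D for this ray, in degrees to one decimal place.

sin r = sin 47.4° / 1.334 = 0.7361/1.334 = 0.5518; r = 33.49°.
D = 2·47.4° − 4·33.49° + 180° = 94.80° − 133.96° + 180° = 140.84°.

140.8°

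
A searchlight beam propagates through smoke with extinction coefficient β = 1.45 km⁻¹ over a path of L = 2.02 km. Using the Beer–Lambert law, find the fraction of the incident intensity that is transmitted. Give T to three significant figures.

τ = β·L = 1.45 × 2.02 = 2.9290.
T = exp(−2.9290) = 0.0535.

0.0535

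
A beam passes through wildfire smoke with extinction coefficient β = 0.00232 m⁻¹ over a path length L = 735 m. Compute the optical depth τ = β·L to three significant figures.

1.71

τ = β·L = 0.00232 × 735 = 1.7052.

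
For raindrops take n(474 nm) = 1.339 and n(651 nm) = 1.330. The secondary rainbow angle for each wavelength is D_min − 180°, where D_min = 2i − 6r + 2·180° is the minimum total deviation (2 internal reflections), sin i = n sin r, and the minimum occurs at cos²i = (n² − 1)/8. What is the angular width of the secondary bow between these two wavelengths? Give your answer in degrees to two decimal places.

At 474 nm (n = 1.339): cos²i = 0.09912 → i = 71.650°, r = 45.141°, D_min = 232.451°, rainbow angle = 52.451°.
At 651 nm (n = 1.330): cos²i = 0.09611 → i = 71.940°, r = 45.630°, D_min = 230.101°, rainbow angle = 50.101°.
Angular width = |52.451° − 50.101°| = 2.350°.

2.35°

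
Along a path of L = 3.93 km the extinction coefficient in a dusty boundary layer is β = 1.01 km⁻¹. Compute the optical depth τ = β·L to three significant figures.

3.97

τ = β·L = 1.01 × 3.93 = 3.9693.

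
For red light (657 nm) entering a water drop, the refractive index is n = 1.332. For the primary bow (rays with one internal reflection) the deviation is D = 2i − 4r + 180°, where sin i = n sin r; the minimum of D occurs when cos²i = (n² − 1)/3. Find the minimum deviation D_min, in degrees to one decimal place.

cos²i = (1.77422 − 1)/3 = 0.25807; i = arccos(0.50801) = 59.469°.
sin r = sin 59.469°/1.332 = 0.64666; r = 40.290°.
D_min = 2·59.469° − 4·40.290° + 180° = 137.776°.

137.8°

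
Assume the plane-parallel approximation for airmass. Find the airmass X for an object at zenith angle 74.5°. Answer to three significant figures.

X = sec z = 1/cos 74.5° = 1/0.2672 = 3.7420.

3.74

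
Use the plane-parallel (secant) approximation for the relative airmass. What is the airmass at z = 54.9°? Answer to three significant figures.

1.74

X = sec z = 1/cos 54.9° = 1/0.5750 = 1.7391.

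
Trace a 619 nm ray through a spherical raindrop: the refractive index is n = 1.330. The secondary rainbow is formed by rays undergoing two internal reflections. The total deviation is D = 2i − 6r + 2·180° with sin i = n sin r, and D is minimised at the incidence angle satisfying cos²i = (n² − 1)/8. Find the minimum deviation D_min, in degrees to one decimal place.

230.1°

cos²i = (1.76890 − 1)/8 = 0.09611; i = arccos(0.31002) = 71.940°.
sin r = sin 71.940°/1.330 = 0.71483; r = 45.630°.
D_min = 2·71.940° − 6·45.630° + 360° = 230.101°.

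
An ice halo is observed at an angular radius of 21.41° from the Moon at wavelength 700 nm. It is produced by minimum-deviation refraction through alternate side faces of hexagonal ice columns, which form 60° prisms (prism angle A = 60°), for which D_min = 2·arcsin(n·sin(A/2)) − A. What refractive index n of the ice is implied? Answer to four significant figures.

Rearranging: n = sin((D_min + A)/2) / sin(A/2).
(D_min + A)/2 = (21.41° + 60°)/2 = 40.705°.
n = sin 40.705° / sin 30° = 0.6522 / 0.5000 = 1.3043.

1.304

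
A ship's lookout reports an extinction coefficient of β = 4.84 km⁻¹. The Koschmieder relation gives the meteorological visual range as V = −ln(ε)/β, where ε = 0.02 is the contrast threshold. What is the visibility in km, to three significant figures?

0.808 km

V = −ln(0.02) / 4.84 = 3.912 / 4.84 = 0.8083 km.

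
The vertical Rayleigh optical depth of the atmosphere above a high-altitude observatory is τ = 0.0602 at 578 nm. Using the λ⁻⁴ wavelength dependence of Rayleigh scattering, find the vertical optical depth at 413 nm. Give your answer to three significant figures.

0.231

τ(413 nm) = τ(578 nm) × (578/413)⁴ = 0.0602 × (1.3995)⁴ = 0.0602 × 3.8363 = 0.2309.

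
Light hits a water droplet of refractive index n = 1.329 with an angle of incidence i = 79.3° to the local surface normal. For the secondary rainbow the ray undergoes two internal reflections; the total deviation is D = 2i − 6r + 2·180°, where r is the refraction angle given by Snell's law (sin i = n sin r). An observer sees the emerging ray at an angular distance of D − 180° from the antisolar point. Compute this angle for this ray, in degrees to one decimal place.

sin r = sin 79.3° / 1.329 = 0.9826/1.329 = 0.7394; r = 47.68°.
D = 2·79.3° − 6·47.68° + 2·180° = 158.60° − 286.06° + 360° = 232.54°.
Angle from antisolar point = D − 180° = 52.54°.

52.5°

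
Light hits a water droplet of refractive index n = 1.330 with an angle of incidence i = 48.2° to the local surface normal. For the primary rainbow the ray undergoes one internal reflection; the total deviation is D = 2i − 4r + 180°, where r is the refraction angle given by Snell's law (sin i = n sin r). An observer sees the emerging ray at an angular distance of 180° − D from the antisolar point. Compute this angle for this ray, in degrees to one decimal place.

sin r = sin 48.2° / 1.330 = 0.7455/1.330 = 0.5605; r = 34.09°.
D = 2·48.2° − 4·34.09° + 180° = 96.40° − 136.36° + 180° = 140.04°.
Angle from antisolar point = 180° − D = 39.96°.

40.0°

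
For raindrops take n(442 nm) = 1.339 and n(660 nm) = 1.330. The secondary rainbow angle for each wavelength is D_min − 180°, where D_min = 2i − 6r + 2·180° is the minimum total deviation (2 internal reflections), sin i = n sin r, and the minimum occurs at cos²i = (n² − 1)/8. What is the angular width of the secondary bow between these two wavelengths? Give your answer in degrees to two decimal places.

2.35°

At 442 nm (n = 1.339): cos²i = 0.09912 → i = 71.650°, r = 45.141°, D_min = 232.451°, rainbow angle = 52.451°.
At 660 nm (n = 1.330): cos²i = 0.09611 → i = 71.940°, r = 45.630°, D_min = 230.101°, rainbow angle = 50.101°.
Angular width = |52.451° − 50.101°| = 2.350°.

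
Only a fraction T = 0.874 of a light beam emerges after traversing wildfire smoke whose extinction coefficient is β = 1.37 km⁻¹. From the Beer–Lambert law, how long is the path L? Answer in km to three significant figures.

Beer–Lambert: T = exp(−βL) ⇒ L = −ln(T)/β = −ln(0.874)/1.37 = 0.1347/1.37 = 0.0983 km.

0.0983 km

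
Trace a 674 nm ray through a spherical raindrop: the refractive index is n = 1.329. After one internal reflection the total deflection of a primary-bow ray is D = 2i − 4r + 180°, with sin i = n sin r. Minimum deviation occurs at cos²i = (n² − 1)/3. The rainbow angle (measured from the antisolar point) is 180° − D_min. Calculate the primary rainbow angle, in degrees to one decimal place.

cos²i = (1.76624 − 1)/3 = 0.25541; i = arccos(0.50538) = 59.643°.
sin r = sin 59.643°/1.329 = 0.64928; r = 40.487°.
D_min = 2·59.643° − 4·40.487° + 180° = 137.337°.
Rainbow angle = 180° − D_min = 42.663°.

42.7°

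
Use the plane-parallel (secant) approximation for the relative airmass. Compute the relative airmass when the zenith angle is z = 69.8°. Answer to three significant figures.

X = sec z = 1/cos 69.8° = 1/0.3453 = 2.8960.

2.90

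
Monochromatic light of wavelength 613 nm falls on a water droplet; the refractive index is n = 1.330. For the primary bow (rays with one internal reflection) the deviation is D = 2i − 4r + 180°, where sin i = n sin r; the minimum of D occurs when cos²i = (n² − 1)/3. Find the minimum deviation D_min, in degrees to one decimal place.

cos²i = (1.76890 − 1)/3 = 0.25630; i = arccos(0.50626) = 59.585°.
sin r = sin 59.585°/1.330 = 0.64841; r = 40.422°.
D_min = 2·59.585° − 4·40.422° + 180° = 137.484°.

137.5°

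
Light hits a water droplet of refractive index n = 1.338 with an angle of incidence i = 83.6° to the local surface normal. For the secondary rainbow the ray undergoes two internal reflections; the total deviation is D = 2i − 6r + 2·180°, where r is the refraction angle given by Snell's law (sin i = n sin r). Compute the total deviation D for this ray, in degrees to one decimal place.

sin r = sin 83.6° / 1.338 = 0.9938/1.338 = 0.7427; r = 47.96°.
D = 2·83.6° − 6·47.96° + 2·180° = 167.20° − 287.79° + 360° = 239.41°.

239.4°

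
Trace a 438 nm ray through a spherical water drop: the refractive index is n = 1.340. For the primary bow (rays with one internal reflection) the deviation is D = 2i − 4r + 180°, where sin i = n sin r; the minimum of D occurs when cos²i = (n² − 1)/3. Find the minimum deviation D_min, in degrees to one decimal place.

138.9°

cos²i = (1.79560 − 1)/3 = 0.26520; i = arccos(0.51498) = 59.004°.
sin r = sin 59.004°/1.340 = 0.63971; r = 39.770°.
D_min = 2·59.004° − 4·39.770° + 180° = 138.929°.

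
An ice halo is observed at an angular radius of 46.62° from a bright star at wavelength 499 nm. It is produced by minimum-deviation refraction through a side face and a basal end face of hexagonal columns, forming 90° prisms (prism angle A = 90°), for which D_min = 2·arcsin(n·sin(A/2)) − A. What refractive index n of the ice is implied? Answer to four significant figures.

Rearranging: n = sin((D_min + A)/2) / sin(A/2).
(D_min + A)/2 = (46.62° + 90°)/2 = 68.310°.
n = sin 68.310° / sin 45° = 0.9292 / 0.7071 = 1.3141.

1.314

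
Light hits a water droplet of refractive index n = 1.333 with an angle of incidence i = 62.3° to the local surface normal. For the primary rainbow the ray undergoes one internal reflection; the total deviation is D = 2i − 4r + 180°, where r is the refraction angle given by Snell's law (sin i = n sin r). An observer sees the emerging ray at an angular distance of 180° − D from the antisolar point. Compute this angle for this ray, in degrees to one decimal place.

sin r = sin 62.3° / 1.333 = 0.8854/1.333 = 0.6642; r = 41.62°.
D = 2·62.3° − 4·41.62° + 180° = 124.60° − 166.49° + 180° = 138.11°.
Angle from antisolar point = 180° − D = 41.89°.

41.9°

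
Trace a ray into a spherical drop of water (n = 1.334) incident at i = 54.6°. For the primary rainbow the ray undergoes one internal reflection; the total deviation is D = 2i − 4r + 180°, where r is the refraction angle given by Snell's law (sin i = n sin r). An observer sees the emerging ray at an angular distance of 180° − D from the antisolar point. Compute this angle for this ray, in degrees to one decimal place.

41.5°

sin r = sin 54.6° / 1.334 = 0.8151/1.334 = 0.6110; r = 37.66°.
D = 2·54.6° − 4·37.66° + 180° = 109.20° − 150.66° + 180° = 138.54°.
Angle from antisolar point = 180° − D = 41.46°.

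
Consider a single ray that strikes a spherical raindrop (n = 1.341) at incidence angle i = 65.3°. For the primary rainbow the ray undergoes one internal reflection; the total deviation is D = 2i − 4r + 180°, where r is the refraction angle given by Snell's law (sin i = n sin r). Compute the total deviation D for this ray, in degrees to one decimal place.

140.0°

sin r = sin 65.3° / 1.341 = 0.9085/1.341 = 0.6775; r = 42.65°.
D = 2·65.3° − 4·42.65° + 180° = 130.60° − 170.59° + 180° = 140.01°.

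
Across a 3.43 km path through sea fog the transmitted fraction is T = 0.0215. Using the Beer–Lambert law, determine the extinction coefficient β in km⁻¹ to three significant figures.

1.12 km⁻¹

Beer–Lambert: T = exp(−βL) ⇒ β = −ln(T)/L = −ln(0.0215)/3.43 = 3.8397/3.43 = 1.119 km⁻¹.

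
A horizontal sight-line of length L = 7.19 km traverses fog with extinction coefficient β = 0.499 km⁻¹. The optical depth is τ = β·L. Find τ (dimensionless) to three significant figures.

3.59

τ = β·L = 0.499 × 7.19 = 3.5878.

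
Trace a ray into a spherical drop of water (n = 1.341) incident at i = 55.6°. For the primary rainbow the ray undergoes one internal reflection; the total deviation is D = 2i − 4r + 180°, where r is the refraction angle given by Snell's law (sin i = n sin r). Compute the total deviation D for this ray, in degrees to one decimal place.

139.3°

sin r = sin 55.6° / 1.341 = 0.8251/1.341 = 0.6153; r = 37.97°.
D = 2·55.6° − 4·37.97° + 180° = 111.20° − 151.89° + 180° = 139.31°.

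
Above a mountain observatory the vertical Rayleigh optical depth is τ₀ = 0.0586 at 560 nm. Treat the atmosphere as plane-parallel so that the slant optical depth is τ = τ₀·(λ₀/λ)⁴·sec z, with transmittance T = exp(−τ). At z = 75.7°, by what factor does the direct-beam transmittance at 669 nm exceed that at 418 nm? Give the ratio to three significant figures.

1.91

Airmass: sec 75.7° = 4.0486.
τ(669 nm) = 0.0586 × (560/669)⁴ × 4.0486 = 0.0586 × 0.4910 × 4.0486 = 0.1165.
τ(418 nm) = 0.0586 × (560/418)⁴ × 4.0486 = 0.0586 × 3.2214 × 4.0486 = 0.7643.
T(669)/T(418) = exp(τ_B − τ_A) = exp(0.6478) = 1.9113.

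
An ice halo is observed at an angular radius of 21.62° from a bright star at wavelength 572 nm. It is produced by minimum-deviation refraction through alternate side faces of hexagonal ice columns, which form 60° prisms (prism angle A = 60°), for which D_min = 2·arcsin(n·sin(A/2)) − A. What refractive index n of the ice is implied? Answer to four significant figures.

1.307

Rearranging: n = sin((D_min + A)/2) / sin(A/2).
(D_min + A)/2 = (21.62° + 60°)/2 = 40.810°.
n = sin 40.810° / sin 30° = 0.6536 / 0.5000 = 1.3071.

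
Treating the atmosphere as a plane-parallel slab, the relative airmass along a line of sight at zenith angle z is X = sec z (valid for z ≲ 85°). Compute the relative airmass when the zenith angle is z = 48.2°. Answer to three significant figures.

X = sec z = 1/cos 48.2° = 1/0.6665 = 1.5003.

1.50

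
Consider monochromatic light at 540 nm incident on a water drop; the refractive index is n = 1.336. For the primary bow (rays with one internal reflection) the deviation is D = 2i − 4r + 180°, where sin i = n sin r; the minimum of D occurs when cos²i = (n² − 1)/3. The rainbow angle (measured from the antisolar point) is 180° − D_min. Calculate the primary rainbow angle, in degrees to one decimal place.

41.6°

cos²i = (1.78490 − 1)/3 = 0.26163; i = arccos(0.51150) = 59.236°.
sin r = sin 59.236°/1.336 = 0.64318; r = 40.029°.
D_min = 2·59.236° − 4·40.029° + 180° = 138.356°.
Rainbow angle = 180° − D_min = 41.644°.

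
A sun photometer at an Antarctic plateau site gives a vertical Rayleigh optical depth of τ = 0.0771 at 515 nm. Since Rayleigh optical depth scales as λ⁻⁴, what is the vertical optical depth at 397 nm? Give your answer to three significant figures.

τ(397 nm) = τ(515 nm) × (515/397)⁴ = 0.0771 × (1.2972)⁴ = 0.0771 × 2.8318 = 0.2183.

0.218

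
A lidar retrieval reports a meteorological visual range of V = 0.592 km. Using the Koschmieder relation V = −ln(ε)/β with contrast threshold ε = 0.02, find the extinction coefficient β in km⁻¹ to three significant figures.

β = −ln(0.02) / V = 3.912 / 0.592 = 6.6081 km⁻¹.

6.61 km⁻¹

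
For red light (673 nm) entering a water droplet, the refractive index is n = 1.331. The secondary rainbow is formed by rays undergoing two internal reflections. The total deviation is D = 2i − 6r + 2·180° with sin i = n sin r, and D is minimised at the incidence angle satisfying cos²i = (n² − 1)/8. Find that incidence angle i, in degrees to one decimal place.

cos²i = (1.331² − 1)/8 = (1.77156 − 1)/8 = 0.09645.
cos i = 0.31056, so i = 71.907°.

71.9°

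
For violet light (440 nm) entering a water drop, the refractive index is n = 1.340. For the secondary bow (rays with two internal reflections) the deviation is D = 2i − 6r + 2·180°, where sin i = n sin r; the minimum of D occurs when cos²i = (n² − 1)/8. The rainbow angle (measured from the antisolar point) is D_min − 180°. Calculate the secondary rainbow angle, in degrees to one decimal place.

52.7°

cos²i = (1.79560 − 1)/8 = 0.09945; i = arccos(0.31536) = 71.618°.
sin r = sin 71.618°/1.340 = 0.70819; r = 45.088°.
D_min = 2·71.618° − 6·45.088° + 360° = 232.709°.
Rainbow angle = D_min − 180° = 52.709°.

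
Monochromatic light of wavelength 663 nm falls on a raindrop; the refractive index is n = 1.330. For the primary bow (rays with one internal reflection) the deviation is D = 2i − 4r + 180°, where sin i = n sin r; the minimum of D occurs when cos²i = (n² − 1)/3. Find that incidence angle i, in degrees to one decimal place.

cos²i = (1.330² − 1)/3 = (1.76890 − 1)/3 = 0.25630.
cos i = 0.50626, so i = 59.585°.

59.6°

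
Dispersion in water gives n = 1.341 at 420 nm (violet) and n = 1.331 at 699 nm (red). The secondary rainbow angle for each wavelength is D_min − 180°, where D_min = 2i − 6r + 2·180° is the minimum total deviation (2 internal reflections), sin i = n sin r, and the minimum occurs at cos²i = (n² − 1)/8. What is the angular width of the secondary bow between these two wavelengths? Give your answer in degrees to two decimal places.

2.60°

At 420 nm (n = 1.341): cos²i = 0.09979 → i = 71.586°, r = 45.034°, D_min = 232.966°, rainbow angle = 52.966°.
At 699 nm (n = 1.331): cos²i = 0.09645 → i = 71.907°, r = 45.575°, D_min = 230.365°, rainbow angle = 50.365°.
Angular width = |52.966° − 50.365°| = 2.601°.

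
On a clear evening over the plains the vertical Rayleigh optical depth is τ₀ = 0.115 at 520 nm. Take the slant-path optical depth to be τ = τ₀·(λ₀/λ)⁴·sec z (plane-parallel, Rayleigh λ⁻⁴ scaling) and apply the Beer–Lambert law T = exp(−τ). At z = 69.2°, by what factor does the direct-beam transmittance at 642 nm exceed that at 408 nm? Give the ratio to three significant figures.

Airmass: sec 69.2° = 2.8161.
τ(642 nm) = 0.115 × (520/642)⁴ × 2.8161 = 0.115 × 0.4304 × 2.8161 = 0.1394.
τ(408 nm) = 0.115 × (520/408)⁴ × 2.8161 = 0.115 × 2.6386 × 2.8161 = 0.8545.
T(642)/T(408) = exp(τ_B − τ_A) = exp(0.7151) = 2.0444.

2.04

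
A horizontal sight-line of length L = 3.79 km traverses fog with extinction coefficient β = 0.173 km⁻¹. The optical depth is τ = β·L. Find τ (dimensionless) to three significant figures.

τ = β·L = 0.173 × 3.79 = 0.6557.

0.656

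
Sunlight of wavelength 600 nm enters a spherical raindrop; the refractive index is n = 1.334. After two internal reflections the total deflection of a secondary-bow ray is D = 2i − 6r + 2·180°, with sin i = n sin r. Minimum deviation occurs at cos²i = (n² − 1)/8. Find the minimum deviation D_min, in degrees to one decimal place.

231.2°

cos²i = (1.77956 − 1)/8 = 0.09744; i = arccos(0.31216) = 71.810°.
sin r = sin 71.810°/1.334 = 0.71217; r = 45.411°.
D_min = 2·71.810° − 6·45.411° + 360° = 231.153°.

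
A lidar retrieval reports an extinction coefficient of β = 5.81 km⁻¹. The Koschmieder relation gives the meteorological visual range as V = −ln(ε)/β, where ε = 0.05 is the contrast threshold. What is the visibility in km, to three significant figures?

V = −ln(0.05) / 5.81 = 2.996 / 5.81 = 0.5156 km.

0.516 km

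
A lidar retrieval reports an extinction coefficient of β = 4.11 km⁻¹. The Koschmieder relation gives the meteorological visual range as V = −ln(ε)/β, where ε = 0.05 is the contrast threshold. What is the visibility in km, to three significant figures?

0.729 km

V = −ln(0.05) / 4.11 = 2.996 / 4.11 = 0.7289 km.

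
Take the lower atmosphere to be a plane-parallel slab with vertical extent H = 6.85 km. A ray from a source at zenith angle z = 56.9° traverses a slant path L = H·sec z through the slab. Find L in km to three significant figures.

sec z = 1/cos 56.9° = 1.8312.
L = 6.85 × 1.8312 = 12.543 km.

12.5 km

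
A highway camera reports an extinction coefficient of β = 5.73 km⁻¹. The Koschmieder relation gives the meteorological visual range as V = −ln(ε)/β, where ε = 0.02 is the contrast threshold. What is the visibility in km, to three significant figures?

0.683 km

V = −ln(0.02) / 5.73 = 3.912 / 5.73 = 0.6827 km.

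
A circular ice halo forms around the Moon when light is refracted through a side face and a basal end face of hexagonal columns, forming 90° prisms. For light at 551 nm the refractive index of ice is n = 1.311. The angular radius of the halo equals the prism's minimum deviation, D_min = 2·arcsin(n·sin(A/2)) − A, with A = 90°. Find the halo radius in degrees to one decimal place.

45.9°

n·sin(A/2) = 1.311 × sin 45° = 1.311 × 0.7071 = 0.9270.
D_min = 2·arcsin(0.9270) − 90° = 2 × 67.974° − 90° = 45.949°.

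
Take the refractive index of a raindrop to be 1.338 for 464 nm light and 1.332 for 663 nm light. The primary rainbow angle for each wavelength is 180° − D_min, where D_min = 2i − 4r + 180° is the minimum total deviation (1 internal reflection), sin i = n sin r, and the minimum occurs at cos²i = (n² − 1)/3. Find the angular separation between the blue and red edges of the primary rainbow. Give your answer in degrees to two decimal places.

0.87°

At 464 nm (n = 1.338): cos²i = 0.26341 → i = 59.120°, r = 39.899°, D_min = 138.643°, rainbow angle = 41.357°.
At 663 nm (n = 1.332): cos²i = 0.25807 → i = 59.469°, r = 40.290°, D_min = 137.776°, rainbow angle = 42.224°.
Angular width = |41.357° − 42.224°| = 0.867°.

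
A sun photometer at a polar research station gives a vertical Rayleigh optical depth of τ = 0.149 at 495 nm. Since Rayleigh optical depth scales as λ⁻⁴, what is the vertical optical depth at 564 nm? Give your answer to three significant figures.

τ(564 nm) = τ(495 nm) × (495/564)⁴ = 0.149 × (0.8777)⁴ = 0.149 × 0.5933 = 0.0884.

0.0884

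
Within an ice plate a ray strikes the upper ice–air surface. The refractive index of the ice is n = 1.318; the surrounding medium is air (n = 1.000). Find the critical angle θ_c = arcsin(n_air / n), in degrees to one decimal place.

sin θ_c = n_air / n = 1.000 / 1.318 = 0.7587.
θ_c = arcsin(0.7587) = 49.35°.

49.4°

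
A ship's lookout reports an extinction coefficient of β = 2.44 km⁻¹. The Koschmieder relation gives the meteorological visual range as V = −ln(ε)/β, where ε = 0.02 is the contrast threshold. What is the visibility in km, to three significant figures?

V = −ln(0.02) / 2.44 = 3.912 / 2.44 = 1.6033 km.

1.60 km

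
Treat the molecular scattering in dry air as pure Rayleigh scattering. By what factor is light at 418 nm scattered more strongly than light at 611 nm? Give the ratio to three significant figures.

4.57

Rayleigh scattering ∝ λ⁻⁴, so the ratio of coefficients is the inverse fourth power of the wavelength ratio.
σ(418)/σ(611) = (611/418)⁴ = (1.4617)⁴ = 4.565.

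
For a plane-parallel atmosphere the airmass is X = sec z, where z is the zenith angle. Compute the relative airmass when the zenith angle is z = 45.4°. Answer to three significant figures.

X = sec z = 1/cos 45.4° = 1/0.7022 = 1.4242.

1.42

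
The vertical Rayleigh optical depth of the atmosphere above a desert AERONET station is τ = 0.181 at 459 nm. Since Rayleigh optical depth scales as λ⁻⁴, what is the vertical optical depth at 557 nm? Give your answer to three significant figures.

τ(557 nm) = τ(459 nm) × (459/557)⁴ = 0.181 × (0.8241)⁴ = 0.181 × 0.4611 = 0.0835.

0.0835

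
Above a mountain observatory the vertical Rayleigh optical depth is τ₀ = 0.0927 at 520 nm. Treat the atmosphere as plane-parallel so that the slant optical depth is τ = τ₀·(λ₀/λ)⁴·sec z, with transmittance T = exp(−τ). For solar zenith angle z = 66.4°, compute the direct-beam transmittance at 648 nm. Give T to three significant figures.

sec 66.4° = 2.4978.
τ = 0.0927 × (520/648)⁴ × 2.4978 = 0.0927 × 0.4147 × 2.4978 = 0.0960.
T = exp(−0.0960) = 0.9084.

0.908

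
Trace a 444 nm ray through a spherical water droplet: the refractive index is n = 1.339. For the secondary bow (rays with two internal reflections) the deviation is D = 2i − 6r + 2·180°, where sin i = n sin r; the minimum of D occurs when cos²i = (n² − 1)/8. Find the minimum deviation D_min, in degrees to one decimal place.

232.5°

cos²i = (1.79292 − 1)/8 = 0.09912; i = arccos(0.31483) = 71.650°.
sin r = sin 71.650°/1.339 = 0.70885; r = 45.141°.
D_min = 2·71.650° − 6·45.141° + 360° = 232.451°.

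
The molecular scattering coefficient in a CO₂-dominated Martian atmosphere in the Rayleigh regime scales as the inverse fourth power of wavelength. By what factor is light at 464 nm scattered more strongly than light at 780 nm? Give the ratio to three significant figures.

Rayleigh scattering ∝ λ⁻⁴, so the ratio of coefficients is the inverse fourth power of the wavelength ratio.
σ(464)/σ(780) = (780/464)⁴ = (1.6810)⁴ = 7.986.

7.99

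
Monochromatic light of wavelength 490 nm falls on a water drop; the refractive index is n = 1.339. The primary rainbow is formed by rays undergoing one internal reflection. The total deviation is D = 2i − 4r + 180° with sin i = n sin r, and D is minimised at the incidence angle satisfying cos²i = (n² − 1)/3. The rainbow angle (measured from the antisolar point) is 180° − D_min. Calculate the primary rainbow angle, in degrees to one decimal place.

41.2°

cos²i = (1.79292 − 1)/3 = 0.26431; i = arccos(0.51411) = 59.062°.
sin r = sin 59.062°/1.339 = 0.64057; r = 39.834°.
D_min = 2·59.062° − 4·39.834° + 180° = 138.786°.
Rainbow angle = 180° − D_min = 41.214°.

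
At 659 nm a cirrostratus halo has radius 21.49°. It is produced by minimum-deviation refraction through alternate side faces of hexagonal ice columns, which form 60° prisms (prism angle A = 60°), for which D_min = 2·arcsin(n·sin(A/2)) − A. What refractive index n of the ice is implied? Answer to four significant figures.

1.305

Rearranging: n = sin((D_min + A)/2) / sin(A/2).
(D_min + A)/2 = (21.49° + 60°)/2 = 40.745°.
n = sin 40.745° / sin 30° = 0.6527 / 0.5000 = 1.3054.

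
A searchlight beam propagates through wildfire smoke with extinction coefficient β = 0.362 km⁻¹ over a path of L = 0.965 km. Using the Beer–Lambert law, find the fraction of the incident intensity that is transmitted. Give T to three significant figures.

τ = β·L = 0.362 × 0.965 = 0.3493.
T = exp(−0.3493) = 0.7052.

0.705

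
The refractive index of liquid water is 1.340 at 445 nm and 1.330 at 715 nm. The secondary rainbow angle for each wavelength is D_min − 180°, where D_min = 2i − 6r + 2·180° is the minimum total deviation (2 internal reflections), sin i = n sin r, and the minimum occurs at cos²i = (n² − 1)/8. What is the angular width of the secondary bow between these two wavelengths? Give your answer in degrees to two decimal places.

At 445 nm (n = 1.340): cos²i = 0.09945 → i = 71.618°, r = 45.088°, D_min = 232.709°, rainbow angle = 52.709°.
At 715 nm (n = 1.330): cos²i = 0.09611 → i = 71.940°, r = 45.630°, D_min = 230.101°, rainbow angle = 50.101°.
Angular width = |52.709° − 50.101°| = 2.608°.

2.61°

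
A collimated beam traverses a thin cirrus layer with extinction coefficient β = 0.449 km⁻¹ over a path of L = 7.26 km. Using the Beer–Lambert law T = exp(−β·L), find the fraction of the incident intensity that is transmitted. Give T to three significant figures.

τ = β·L = 0.449 × 7.26 = 3.2597.
T = exp(−3.2597) = 0.0384.

0.0384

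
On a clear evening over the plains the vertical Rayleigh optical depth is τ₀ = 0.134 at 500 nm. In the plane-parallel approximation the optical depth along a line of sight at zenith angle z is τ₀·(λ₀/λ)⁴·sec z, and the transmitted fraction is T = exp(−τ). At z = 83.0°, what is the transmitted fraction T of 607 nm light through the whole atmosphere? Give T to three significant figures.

0.603

sec 83.0° = 8.2055.
τ = 0.134 × (500/607)⁴ × 8.2055 = 0.134 × 0.4604 × 8.2055 = 0.5062.
T = exp(−0.5062) = 0.6028.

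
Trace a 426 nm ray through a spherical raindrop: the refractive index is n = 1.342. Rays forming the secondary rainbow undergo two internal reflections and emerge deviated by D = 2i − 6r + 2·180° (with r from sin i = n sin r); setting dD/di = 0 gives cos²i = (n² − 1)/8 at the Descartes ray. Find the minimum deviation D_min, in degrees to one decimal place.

cos²i = (1.80096 − 1)/8 = 0.10012; i = arccos(0.31642) = 71.554°.
sin r = sin 71.554°/1.342 = 0.70687; r = 44.981°.
D_min = 2·71.554° − 6·44.981° + 360° = 233.222°.

233.2°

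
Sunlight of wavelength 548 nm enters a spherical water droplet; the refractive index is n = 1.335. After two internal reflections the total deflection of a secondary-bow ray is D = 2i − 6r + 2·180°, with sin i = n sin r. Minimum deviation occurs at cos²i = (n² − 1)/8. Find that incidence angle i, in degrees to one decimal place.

cos²i = (1.335² − 1)/8 = (1.78222 − 1)/8 = 0.09778.
cos i = 0.31269, so i = 71.778°.

71.8°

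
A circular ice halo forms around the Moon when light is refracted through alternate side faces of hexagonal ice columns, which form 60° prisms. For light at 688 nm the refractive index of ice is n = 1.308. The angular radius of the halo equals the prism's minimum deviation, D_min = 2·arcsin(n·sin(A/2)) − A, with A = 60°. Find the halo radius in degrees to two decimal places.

n·sin(A/2) = 1.308 × sin 30° = 1.308 × 0.5000 = 0.6540.
D_min = 2·arcsin(0.6540) − 60° = 2 × 40.844° − 60° = 21.688°.

21.69°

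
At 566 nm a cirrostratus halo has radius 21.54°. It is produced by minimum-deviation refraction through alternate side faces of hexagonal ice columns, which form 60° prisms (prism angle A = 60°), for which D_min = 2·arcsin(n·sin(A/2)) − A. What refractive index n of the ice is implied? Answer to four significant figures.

1.306

Rearranging: n = sin((D_min + A)/2) / sin(A/2).
(D_min + A)/2 = (21.54° + 60°)/2 = 40.770°.
n = sin 40.770° / sin 30° = 0.6530 / 0.5000 = 1.3060.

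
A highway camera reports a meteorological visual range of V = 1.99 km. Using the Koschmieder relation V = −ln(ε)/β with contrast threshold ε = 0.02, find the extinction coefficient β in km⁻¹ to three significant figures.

β = −ln(0.02) / V = 3.912 / 1.99 = 1.9658 km⁻¹.

1.97 km⁻¹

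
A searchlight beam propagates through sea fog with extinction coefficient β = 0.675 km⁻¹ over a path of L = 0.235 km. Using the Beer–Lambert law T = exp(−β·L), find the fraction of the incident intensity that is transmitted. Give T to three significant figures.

0.853

τ = β·L = 0.675 × 0.235 = 0.1586.
T = exp(−0.1586) = 0.8533.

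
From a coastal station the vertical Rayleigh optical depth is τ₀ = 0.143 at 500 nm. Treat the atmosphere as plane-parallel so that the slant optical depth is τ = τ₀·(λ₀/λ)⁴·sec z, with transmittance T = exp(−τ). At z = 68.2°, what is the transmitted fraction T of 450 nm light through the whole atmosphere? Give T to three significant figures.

0.556

sec 68.2° = 2.6927.
τ = 0.143 × (500/450)⁴ × 2.6927 = 0.143 × 1.5242 × 2.6927 = 0.5869.
T = exp(−0.5869) = 0.5561.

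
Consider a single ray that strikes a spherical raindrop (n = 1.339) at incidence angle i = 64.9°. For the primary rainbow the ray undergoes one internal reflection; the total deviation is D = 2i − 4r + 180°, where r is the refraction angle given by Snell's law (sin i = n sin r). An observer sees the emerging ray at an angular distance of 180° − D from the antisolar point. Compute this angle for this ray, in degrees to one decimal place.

40.4°

sin r = sin 64.9° / 1.339 = 0.9056/1.339 = 0.6763; r = 42.56°.
D = 2·64.9° − 4·42.56° + 180° = 129.80° − 170.22° + 180° = 139.58°.
Angle from antisolar point = 180° − D = 40.42°.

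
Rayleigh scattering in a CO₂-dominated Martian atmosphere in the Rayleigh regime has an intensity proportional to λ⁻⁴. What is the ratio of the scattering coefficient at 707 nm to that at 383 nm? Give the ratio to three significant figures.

0.0861

Rayleigh scattering ∝ λ⁻⁴, so the ratio of coefficients is the inverse fourth power of the wavelength ratio.
σ(707)/σ(383) = (383/707)⁴ = (0.5417)⁴ = 0.08612.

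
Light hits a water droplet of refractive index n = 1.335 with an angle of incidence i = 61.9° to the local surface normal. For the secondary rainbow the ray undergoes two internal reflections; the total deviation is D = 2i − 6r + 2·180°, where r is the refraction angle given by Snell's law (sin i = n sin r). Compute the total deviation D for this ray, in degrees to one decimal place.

sin r = sin 61.9° / 1.335 = 0.8821/1.335 = 0.6608; r = 41.36°.
D = 2·61.9° − 6·41.36° + 2·180° = 123.80° − 248.15° + 360° = 235.65°.

235.6°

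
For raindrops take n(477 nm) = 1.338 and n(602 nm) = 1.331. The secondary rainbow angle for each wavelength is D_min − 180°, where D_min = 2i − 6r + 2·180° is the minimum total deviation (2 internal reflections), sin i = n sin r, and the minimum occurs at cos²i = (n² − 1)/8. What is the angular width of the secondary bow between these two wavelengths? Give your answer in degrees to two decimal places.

1.83°

At 477 nm (n = 1.338): cos²i = 0.09878 → i = 71.682°, r = 45.195°, D_min = 232.193°, rainbow angle = 52.193°.
At 602 nm (n = 1.331): cos²i = 0.09645 → i = 71.907°, r = 45.575°, D_min = 230.365°, rainbow angle = 50.365°.
Angular width = |52.193° − 50.365°| = 1.828°.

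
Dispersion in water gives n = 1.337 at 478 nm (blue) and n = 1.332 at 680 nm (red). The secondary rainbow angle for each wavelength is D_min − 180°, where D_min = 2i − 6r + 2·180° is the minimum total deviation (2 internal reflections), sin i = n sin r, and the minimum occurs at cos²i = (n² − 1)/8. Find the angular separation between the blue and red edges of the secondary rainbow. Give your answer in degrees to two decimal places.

At 478 nm (n = 1.337): cos²i = 0.09845 → i = 71.714°, r = 45.249°, D_min = 231.934°, rainbow angle = 51.934°.
At 680 nm (n = 1.332): cos²i = 0.09678 → i = 71.875°, r = 45.520°, D_min = 230.628°, rainbow angle = 50.628°.
Angular width = |51.934° − 50.628°| = 1.305°.

1.31°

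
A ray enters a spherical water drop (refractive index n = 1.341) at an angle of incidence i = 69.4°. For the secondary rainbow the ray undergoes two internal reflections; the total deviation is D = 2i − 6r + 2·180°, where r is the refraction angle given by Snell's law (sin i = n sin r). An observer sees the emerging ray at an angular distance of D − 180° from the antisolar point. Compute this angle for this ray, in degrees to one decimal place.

sin r = sin 69.4° / 1.341 = 0.9361/1.341 = 0.6980; r = 44.27°.
D = 2·69.4° − 6·44.27° + 2·180° = 138.80° − 265.62° + 360° = 233.18°.
Angle from antisolar point = D − 180° = 53.18°.

53.2°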